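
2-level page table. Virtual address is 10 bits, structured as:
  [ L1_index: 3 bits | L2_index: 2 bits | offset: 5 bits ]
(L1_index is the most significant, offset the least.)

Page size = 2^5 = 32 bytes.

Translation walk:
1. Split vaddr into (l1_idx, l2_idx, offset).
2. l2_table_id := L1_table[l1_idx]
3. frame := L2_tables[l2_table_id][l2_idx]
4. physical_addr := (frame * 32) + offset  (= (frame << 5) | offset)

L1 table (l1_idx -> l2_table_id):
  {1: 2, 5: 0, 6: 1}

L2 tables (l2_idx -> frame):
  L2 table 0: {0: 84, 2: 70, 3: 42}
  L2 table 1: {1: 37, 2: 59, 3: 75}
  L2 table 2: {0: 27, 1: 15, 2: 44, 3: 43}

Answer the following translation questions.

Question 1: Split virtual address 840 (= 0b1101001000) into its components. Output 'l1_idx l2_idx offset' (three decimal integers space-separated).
vaddr = 840 = 0b1101001000
  top 3 bits -> l1_idx = 6
  next 2 bits -> l2_idx = 2
  bottom 5 bits -> offset = 8

Answer: 6 2 8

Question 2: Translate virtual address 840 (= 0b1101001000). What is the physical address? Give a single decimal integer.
Answer: 1896

Derivation:
vaddr = 840 = 0b1101001000
Split: l1_idx=6, l2_idx=2, offset=8
L1[6] = 1
L2[1][2] = 59
paddr = 59 * 32 + 8 = 1896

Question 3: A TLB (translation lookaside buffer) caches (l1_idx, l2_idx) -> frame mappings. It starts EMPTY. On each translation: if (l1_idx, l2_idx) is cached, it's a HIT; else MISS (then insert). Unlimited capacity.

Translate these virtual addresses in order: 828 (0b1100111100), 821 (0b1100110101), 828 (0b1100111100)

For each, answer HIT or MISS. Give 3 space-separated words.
Answer: MISS HIT HIT

Derivation:
vaddr=828: (6,1) not in TLB -> MISS, insert
vaddr=821: (6,1) in TLB -> HIT
vaddr=828: (6,1) in TLB -> HIT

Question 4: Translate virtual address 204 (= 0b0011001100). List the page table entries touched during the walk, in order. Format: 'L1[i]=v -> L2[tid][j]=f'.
Answer: L1[1]=2 -> L2[2][2]=44

Derivation:
vaddr = 204 = 0b0011001100
Split: l1_idx=1, l2_idx=2, offset=12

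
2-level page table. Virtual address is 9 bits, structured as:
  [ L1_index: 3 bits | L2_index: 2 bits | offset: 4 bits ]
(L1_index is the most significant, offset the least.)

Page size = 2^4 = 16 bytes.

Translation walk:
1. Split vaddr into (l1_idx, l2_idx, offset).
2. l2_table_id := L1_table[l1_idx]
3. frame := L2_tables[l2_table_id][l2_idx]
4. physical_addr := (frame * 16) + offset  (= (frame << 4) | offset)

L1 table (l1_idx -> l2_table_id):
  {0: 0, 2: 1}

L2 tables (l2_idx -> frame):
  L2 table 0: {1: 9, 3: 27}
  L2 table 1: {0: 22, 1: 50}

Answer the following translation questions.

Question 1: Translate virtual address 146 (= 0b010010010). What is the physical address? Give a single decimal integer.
vaddr = 146 = 0b010010010
Split: l1_idx=2, l2_idx=1, offset=2
L1[2] = 1
L2[1][1] = 50
paddr = 50 * 16 + 2 = 802

Answer: 802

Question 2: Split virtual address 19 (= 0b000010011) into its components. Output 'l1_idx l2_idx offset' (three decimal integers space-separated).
Answer: 0 1 3

Derivation:
vaddr = 19 = 0b000010011
  top 3 bits -> l1_idx = 0
  next 2 bits -> l2_idx = 1
  bottom 4 bits -> offset = 3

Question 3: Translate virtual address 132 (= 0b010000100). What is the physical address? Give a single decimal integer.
vaddr = 132 = 0b010000100
Split: l1_idx=2, l2_idx=0, offset=4
L1[2] = 1
L2[1][0] = 22
paddr = 22 * 16 + 4 = 356

Answer: 356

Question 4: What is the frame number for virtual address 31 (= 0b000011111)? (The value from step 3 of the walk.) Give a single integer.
vaddr = 31: l1_idx=0, l2_idx=1
L1[0] = 0; L2[0][1] = 9

Answer: 9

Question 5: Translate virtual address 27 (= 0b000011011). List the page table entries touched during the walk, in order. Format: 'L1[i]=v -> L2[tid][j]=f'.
vaddr = 27 = 0b000011011
Split: l1_idx=0, l2_idx=1, offset=11

Answer: L1[0]=0 -> L2[0][1]=9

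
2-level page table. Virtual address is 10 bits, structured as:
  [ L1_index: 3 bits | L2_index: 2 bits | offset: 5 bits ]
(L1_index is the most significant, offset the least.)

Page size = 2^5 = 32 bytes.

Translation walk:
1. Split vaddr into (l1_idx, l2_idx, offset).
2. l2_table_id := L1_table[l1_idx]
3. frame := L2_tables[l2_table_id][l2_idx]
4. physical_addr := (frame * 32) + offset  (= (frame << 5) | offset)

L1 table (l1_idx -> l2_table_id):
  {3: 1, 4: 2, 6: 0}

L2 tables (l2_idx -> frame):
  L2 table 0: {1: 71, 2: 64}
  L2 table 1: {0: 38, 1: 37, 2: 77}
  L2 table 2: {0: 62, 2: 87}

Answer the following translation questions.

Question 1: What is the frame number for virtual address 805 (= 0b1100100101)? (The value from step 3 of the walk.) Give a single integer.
vaddr = 805: l1_idx=6, l2_idx=1
L1[6] = 0; L2[0][1] = 71

Answer: 71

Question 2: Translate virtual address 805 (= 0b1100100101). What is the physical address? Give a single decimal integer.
Answer: 2277

Derivation:
vaddr = 805 = 0b1100100101
Split: l1_idx=6, l2_idx=1, offset=5
L1[6] = 0
L2[0][1] = 71
paddr = 71 * 32 + 5 = 2277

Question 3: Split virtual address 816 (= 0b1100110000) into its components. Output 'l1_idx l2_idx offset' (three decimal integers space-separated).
Answer: 6 1 16

Derivation:
vaddr = 816 = 0b1100110000
  top 3 bits -> l1_idx = 6
  next 2 bits -> l2_idx = 1
  bottom 5 bits -> offset = 16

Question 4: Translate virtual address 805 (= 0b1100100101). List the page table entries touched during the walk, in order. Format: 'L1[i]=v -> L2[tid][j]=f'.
vaddr = 805 = 0b1100100101
Split: l1_idx=6, l2_idx=1, offset=5

Answer: L1[6]=0 -> L2[0][1]=71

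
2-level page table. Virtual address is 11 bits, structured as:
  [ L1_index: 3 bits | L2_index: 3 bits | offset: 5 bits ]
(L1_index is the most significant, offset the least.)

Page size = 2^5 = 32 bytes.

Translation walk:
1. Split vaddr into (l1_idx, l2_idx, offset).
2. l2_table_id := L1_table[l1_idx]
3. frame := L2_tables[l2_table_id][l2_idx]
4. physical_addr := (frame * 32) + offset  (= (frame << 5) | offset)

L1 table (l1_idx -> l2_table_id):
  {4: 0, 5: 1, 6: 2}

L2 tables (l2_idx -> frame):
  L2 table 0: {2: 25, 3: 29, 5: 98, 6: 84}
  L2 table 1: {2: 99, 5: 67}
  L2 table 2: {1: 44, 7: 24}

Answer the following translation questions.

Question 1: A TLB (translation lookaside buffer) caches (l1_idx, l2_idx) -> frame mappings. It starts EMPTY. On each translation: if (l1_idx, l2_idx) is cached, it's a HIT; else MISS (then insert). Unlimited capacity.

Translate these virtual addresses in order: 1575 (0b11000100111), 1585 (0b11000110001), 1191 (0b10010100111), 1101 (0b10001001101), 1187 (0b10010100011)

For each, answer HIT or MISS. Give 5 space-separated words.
vaddr=1575: (6,1) not in TLB -> MISS, insert
vaddr=1585: (6,1) in TLB -> HIT
vaddr=1191: (4,5) not in TLB -> MISS, insert
vaddr=1101: (4,2) not in TLB -> MISS, insert
vaddr=1187: (4,5) in TLB -> HIT

Answer: MISS HIT MISS MISS HIT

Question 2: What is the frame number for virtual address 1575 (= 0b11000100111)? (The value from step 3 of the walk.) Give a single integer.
Answer: 44

Derivation:
vaddr = 1575: l1_idx=6, l2_idx=1
L1[6] = 2; L2[2][1] = 44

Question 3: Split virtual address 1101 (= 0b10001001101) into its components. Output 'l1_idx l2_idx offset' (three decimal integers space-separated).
Answer: 4 2 13

Derivation:
vaddr = 1101 = 0b10001001101
  top 3 bits -> l1_idx = 4
  next 3 bits -> l2_idx = 2
  bottom 5 bits -> offset = 13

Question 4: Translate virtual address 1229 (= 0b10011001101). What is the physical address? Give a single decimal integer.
vaddr = 1229 = 0b10011001101
Split: l1_idx=4, l2_idx=6, offset=13
L1[4] = 0
L2[0][6] = 84
paddr = 84 * 32 + 13 = 2701

Answer: 2701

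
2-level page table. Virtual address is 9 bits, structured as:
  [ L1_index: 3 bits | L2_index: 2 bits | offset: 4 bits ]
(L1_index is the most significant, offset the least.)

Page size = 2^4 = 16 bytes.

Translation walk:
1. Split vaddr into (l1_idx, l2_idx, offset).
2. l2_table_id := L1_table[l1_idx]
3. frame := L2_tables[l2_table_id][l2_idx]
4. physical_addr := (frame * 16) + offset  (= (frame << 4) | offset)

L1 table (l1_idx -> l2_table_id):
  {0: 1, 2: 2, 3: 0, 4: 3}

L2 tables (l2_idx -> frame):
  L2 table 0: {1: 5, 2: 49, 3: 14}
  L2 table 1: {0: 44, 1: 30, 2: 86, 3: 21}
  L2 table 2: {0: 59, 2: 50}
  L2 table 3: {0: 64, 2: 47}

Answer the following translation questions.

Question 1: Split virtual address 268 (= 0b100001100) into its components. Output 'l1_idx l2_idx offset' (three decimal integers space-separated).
Answer: 4 0 12

Derivation:
vaddr = 268 = 0b100001100
  top 3 bits -> l1_idx = 4
  next 2 bits -> l2_idx = 0
  bottom 4 bits -> offset = 12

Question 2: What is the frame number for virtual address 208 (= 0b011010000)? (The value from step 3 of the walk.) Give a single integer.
vaddr = 208: l1_idx=3, l2_idx=1
L1[3] = 0; L2[0][1] = 5

Answer: 5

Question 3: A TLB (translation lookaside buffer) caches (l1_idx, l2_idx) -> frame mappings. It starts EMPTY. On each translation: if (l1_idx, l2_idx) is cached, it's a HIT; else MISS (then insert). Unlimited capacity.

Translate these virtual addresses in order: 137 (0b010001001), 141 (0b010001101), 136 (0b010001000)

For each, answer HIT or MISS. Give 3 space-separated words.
Answer: MISS HIT HIT

Derivation:
vaddr=137: (2,0) not in TLB -> MISS, insert
vaddr=141: (2,0) in TLB -> HIT
vaddr=136: (2,0) in TLB -> HIT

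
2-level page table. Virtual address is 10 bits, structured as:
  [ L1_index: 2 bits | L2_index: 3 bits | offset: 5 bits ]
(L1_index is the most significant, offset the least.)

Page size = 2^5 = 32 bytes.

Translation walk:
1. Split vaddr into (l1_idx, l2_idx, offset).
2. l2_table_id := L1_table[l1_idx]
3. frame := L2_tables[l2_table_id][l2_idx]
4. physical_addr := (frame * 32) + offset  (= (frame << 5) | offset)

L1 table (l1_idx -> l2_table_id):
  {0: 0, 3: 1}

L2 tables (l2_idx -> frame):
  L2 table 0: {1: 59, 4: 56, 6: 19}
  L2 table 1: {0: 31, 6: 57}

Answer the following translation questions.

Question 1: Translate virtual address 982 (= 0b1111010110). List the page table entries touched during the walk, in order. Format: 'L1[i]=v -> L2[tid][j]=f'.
vaddr = 982 = 0b1111010110
Split: l1_idx=3, l2_idx=6, offset=22

Answer: L1[3]=1 -> L2[1][6]=57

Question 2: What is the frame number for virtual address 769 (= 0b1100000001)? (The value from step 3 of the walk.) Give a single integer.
vaddr = 769: l1_idx=3, l2_idx=0
L1[3] = 1; L2[1][0] = 31

Answer: 31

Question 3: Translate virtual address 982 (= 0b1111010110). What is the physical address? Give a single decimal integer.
Answer: 1846

Derivation:
vaddr = 982 = 0b1111010110
Split: l1_idx=3, l2_idx=6, offset=22
L1[3] = 1
L2[1][6] = 57
paddr = 57 * 32 + 22 = 1846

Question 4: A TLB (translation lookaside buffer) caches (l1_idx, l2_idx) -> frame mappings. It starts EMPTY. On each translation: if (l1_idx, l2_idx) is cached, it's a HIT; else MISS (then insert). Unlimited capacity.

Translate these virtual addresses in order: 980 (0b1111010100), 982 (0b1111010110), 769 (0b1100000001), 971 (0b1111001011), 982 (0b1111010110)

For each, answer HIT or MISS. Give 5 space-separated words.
vaddr=980: (3,6) not in TLB -> MISS, insert
vaddr=982: (3,6) in TLB -> HIT
vaddr=769: (3,0) not in TLB -> MISS, insert
vaddr=971: (3,6) in TLB -> HIT
vaddr=982: (3,6) in TLB -> HIT

Answer: MISS HIT MISS HIT HIT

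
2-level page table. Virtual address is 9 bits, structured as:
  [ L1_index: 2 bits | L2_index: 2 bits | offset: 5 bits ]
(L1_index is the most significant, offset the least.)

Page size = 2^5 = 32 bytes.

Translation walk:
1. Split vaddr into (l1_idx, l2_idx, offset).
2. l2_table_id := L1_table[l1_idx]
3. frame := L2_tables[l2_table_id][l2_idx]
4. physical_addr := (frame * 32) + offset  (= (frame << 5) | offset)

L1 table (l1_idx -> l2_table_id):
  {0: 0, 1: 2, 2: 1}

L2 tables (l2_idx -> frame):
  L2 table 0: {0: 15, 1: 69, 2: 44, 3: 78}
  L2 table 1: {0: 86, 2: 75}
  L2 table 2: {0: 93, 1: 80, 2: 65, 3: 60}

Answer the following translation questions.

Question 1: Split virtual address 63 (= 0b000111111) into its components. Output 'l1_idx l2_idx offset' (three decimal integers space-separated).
Answer: 0 1 31

Derivation:
vaddr = 63 = 0b000111111
  top 2 bits -> l1_idx = 0
  next 2 bits -> l2_idx = 1
  bottom 5 bits -> offset = 31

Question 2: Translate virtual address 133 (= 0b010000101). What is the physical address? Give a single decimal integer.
vaddr = 133 = 0b010000101
Split: l1_idx=1, l2_idx=0, offset=5
L1[1] = 2
L2[2][0] = 93
paddr = 93 * 32 + 5 = 2981

Answer: 2981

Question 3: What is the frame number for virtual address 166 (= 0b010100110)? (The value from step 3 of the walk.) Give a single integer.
vaddr = 166: l1_idx=1, l2_idx=1
L1[1] = 2; L2[2][1] = 80

Answer: 80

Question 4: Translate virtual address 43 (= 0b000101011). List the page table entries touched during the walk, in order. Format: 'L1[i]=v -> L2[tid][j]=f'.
vaddr = 43 = 0b000101011
Split: l1_idx=0, l2_idx=1, offset=11

Answer: L1[0]=0 -> L2[0][1]=69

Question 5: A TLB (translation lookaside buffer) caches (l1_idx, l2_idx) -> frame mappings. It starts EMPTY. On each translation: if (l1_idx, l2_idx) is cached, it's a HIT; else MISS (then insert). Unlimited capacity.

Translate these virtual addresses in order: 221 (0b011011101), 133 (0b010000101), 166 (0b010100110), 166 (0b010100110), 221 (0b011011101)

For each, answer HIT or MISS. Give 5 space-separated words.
Answer: MISS MISS MISS HIT HIT

Derivation:
vaddr=221: (1,2) not in TLB -> MISS, insert
vaddr=133: (1,0) not in TLB -> MISS, insert
vaddr=166: (1,1) not in TLB -> MISS, insert
vaddr=166: (1,1) in TLB -> HIT
vaddr=221: (1,2) in TLB -> HIT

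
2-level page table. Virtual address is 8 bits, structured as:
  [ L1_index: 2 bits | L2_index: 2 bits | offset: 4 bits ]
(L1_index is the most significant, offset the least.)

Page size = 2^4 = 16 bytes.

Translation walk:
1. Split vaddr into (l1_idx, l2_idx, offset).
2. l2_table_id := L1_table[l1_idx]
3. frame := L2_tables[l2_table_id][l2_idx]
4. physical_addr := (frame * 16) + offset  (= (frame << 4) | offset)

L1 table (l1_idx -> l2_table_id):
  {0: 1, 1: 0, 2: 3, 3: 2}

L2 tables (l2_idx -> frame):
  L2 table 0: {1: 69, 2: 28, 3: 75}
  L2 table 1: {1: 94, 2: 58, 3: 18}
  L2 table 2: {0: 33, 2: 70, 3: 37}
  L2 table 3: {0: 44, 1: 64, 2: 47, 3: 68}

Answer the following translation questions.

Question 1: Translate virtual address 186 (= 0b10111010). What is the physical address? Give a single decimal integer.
vaddr = 186 = 0b10111010
Split: l1_idx=2, l2_idx=3, offset=10
L1[2] = 3
L2[3][3] = 68
paddr = 68 * 16 + 10 = 1098

Answer: 1098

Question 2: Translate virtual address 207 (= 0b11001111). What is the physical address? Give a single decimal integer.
vaddr = 207 = 0b11001111
Split: l1_idx=3, l2_idx=0, offset=15
L1[3] = 2
L2[2][0] = 33
paddr = 33 * 16 + 15 = 543

Answer: 543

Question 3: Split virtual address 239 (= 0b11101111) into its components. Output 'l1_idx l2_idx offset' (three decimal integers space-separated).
Answer: 3 2 15

Derivation:
vaddr = 239 = 0b11101111
  top 2 bits -> l1_idx = 3
  next 2 bits -> l2_idx = 2
  bottom 4 bits -> offset = 15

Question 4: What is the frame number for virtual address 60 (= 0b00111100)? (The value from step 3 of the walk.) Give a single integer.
vaddr = 60: l1_idx=0, l2_idx=3
L1[0] = 1; L2[1][3] = 18

Answer: 18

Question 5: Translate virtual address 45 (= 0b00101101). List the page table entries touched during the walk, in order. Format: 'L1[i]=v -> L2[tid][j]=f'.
Answer: L1[0]=1 -> L2[1][2]=58

Derivation:
vaddr = 45 = 0b00101101
Split: l1_idx=0, l2_idx=2, offset=13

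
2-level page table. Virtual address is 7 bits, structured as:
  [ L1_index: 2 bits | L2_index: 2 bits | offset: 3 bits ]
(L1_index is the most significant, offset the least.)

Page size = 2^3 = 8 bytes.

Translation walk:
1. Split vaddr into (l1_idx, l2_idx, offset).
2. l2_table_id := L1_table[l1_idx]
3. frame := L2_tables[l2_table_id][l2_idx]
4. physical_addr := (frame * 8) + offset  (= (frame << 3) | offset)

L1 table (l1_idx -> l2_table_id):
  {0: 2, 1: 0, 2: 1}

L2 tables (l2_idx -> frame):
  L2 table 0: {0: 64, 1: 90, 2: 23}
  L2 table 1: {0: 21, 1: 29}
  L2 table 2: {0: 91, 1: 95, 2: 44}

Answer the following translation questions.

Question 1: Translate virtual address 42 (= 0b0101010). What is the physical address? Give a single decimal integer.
vaddr = 42 = 0b0101010
Split: l1_idx=1, l2_idx=1, offset=2
L1[1] = 0
L2[0][1] = 90
paddr = 90 * 8 + 2 = 722

Answer: 722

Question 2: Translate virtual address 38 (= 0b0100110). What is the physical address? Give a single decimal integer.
Answer: 518

Derivation:
vaddr = 38 = 0b0100110
Split: l1_idx=1, l2_idx=0, offset=6
L1[1] = 0
L2[0][0] = 64
paddr = 64 * 8 + 6 = 518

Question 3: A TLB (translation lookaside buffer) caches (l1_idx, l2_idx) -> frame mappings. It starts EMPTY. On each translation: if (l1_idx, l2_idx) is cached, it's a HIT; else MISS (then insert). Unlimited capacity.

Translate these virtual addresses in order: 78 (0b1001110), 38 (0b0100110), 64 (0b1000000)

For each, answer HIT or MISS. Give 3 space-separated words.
Answer: MISS MISS MISS

Derivation:
vaddr=78: (2,1) not in TLB -> MISS, insert
vaddr=38: (1,0) not in TLB -> MISS, insert
vaddr=64: (2,0) not in TLB -> MISS, insert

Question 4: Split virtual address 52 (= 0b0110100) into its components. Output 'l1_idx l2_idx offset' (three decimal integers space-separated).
vaddr = 52 = 0b0110100
  top 2 bits -> l1_idx = 1
  next 2 bits -> l2_idx = 2
  bottom 3 bits -> offset = 4

Answer: 1 2 4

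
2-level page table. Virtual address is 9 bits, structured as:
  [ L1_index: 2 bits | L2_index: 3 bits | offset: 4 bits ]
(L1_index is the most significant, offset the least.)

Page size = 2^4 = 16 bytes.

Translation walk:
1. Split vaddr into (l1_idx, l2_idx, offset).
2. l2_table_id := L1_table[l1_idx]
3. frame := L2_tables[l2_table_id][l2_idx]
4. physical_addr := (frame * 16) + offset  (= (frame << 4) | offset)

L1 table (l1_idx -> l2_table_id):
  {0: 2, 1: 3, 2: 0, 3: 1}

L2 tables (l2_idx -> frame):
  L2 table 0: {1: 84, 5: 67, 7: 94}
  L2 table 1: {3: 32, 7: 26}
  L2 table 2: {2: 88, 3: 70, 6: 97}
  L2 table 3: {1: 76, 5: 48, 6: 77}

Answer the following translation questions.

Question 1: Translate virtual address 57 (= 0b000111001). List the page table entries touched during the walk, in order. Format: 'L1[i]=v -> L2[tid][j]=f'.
vaddr = 57 = 0b000111001
Split: l1_idx=0, l2_idx=3, offset=9

Answer: L1[0]=2 -> L2[2][3]=70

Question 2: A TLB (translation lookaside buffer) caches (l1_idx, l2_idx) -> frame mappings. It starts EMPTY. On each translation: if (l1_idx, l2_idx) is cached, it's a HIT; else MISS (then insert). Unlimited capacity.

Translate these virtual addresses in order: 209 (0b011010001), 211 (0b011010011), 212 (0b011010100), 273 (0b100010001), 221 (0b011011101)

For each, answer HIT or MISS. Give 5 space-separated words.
vaddr=209: (1,5) not in TLB -> MISS, insert
vaddr=211: (1,5) in TLB -> HIT
vaddr=212: (1,5) in TLB -> HIT
vaddr=273: (2,1) not in TLB -> MISS, insert
vaddr=221: (1,5) in TLB -> HIT

Answer: MISS HIT HIT MISS HIT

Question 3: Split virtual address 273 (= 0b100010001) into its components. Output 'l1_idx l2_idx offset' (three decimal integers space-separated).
Answer: 2 1 1

Derivation:
vaddr = 273 = 0b100010001
  top 2 bits -> l1_idx = 2
  next 3 bits -> l2_idx = 1
  bottom 4 bits -> offset = 1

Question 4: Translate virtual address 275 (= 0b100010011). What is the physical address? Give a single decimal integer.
Answer: 1347

Derivation:
vaddr = 275 = 0b100010011
Split: l1_idx=2, l2_idx=1, offset=3
L1[2] = 0
L2[0][1] = 84
paddr = 84 * 16 + 3 = 1347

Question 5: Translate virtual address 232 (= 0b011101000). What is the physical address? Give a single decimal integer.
Answer: 1240

Derivation:
vaddr = 232 = 0b011101000
Split: l1_idx=1, l2_idx=6, offset=8
L1[1] = 3
L2[3][6] = 77
paddr = 77 * 16 + 8 = 1240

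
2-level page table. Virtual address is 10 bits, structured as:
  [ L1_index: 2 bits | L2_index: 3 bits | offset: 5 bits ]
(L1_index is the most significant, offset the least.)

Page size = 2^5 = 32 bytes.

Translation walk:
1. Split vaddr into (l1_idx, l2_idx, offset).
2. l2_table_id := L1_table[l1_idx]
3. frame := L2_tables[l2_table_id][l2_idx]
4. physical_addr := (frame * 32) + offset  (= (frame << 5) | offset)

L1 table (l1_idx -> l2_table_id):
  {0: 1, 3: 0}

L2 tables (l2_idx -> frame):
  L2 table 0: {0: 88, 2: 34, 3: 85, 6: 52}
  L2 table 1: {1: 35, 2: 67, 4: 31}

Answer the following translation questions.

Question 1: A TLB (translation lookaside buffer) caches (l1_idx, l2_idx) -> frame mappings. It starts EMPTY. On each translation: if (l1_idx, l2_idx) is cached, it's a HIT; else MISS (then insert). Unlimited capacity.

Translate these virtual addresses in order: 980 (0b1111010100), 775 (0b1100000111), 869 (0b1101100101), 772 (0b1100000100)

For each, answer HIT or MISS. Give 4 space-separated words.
vaddr=980: (3,6) not in TLB -> MISS, insert
vaddr=775: (3,0) not in TLB -> MISS, insert
vaddr=869: (3,3) not in TLB -> MISS, insert
vaddr=772: (3,0) in TLB -> HIT

Answer: MISS MISS MISS HIT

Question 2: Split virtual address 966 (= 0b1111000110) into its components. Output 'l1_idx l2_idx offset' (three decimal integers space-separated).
vaddr = 966 = 0b1111000110
  top 2 bits -> l1_idx = 3
  next 3 bits -> l2_idx = 6
  bottom 5 bits -> offset = 6

Answer: 3 6 6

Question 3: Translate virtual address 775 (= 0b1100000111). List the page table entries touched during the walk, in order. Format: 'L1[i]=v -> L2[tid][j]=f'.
vaddr = 775 = 0b1100000111
Split: l1_idx=3, l2_idx=0, offset=7

Answer: L1[3]=0 -> L2[0][0]=88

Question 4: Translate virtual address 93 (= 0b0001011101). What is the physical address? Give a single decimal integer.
vaddr = 93 = 0b0001011101
Split: l1_idx=0, l2_idx=2, offset=29
L1[0] = 1
L2[1][2] = 67
paddr = 67 * 32 + 29 = 2173

Answer: 2173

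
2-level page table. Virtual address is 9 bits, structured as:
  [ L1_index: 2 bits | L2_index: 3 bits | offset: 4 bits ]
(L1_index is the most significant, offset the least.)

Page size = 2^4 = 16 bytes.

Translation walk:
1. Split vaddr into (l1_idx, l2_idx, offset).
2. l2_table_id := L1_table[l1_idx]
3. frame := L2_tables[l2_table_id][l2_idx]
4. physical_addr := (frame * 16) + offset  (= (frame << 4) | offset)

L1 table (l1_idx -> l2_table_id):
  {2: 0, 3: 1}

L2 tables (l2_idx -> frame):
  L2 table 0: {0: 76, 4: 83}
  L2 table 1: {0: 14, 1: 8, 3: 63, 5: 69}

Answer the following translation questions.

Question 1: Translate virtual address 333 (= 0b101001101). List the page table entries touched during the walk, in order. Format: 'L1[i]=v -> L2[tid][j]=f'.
vaddr = 333 = 0b101001101
Split: l1_idx=2, l2_idx=4, offset=13

Answer: L1[2]=0 -> L2[0][4]=83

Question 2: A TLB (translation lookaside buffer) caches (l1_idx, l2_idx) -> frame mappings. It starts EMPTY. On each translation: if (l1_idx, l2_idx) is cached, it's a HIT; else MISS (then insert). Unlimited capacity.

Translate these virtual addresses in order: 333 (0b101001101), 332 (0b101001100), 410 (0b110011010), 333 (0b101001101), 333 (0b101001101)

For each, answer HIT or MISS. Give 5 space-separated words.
Answer: MISS HIT MISS HIT HIT

Derivation:
vaddr=333: (2,4) not in TLB -> MISS, insert
vaddr=332: (2,4) in TLB -> HIT
vaddr=410: (3,1) not in TLB -> MISS, insert
vaddr=333: (2,4) in TLB -> HIT
vaddr=333: (2,4) in TLB -> HIT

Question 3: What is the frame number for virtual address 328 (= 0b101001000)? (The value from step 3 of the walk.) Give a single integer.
vaddr = 328: l1_idx=2, l2_idx=4
L1[2] = 0; L2[0][4] = 83

Answer: 83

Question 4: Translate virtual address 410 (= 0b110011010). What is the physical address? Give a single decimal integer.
Answer: 138

Derivation:
vaddr = 410 = 0b110011010
Split: l1_idx=3, l2_idx=1, offset=10
L1[3] = 1
L2[1][1] = 8
paddr = 8 * 16 + 10 = 138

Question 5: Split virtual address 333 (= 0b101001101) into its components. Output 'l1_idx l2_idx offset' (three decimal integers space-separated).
Answer: 2 4 13

Derivation:
vaddr = 333 = 0b101001101
  top 2 bits -> l1_idx = 2
  next 3 bits -> l2_idx = 4
  bottom 4 bits -> offset = 13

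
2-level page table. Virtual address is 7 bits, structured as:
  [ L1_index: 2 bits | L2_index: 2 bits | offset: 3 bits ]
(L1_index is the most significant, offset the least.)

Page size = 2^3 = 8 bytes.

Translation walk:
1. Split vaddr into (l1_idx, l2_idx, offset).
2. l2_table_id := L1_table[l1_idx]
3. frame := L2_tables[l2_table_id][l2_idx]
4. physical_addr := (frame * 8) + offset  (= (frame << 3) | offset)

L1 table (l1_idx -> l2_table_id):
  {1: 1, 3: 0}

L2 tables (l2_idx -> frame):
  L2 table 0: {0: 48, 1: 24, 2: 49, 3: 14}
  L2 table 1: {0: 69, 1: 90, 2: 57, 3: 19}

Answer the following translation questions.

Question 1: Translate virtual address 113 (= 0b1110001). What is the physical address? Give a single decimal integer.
Answer: 393

Derivation:
vaddr = 113 = 0b1110001
Split: l1_idx=3, l2_idx=2, offset=1
L1[3] = 0
L2[0][2] = 49
paddr = 49 * 8 + 1 = 393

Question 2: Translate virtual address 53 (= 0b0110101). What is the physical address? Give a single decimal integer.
Answer: 461

Derivation:
vaddr = 53 = 0b0110101
Split: l1_idx=1, l2_idx=2, offset=5
L1[1] = 1
L2[1][2] = 57
paddr = 57 * 8 + 5 = 461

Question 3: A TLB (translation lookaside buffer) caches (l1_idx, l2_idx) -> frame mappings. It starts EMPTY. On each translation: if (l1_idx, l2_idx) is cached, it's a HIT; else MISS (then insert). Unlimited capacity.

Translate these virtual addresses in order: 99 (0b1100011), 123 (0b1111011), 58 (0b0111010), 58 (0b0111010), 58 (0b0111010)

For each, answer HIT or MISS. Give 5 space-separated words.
Answer: MISS MISS MISS HIT HIT

Derivation:
vaddr=99: (3,0) not in TLB -> MISS, insert
vaddr=123: (3,3) not in TLB -> MISS, insert
vaddr=58: (1,3) not in TLB -> MISS, insert
vaddr=58: (1,3) in TLB -> HIT
vaddr=58: (1,3) in TLB -> HIT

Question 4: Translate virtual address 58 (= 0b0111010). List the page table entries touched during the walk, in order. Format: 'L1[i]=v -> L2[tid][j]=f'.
vaddr = 58 = 0b0111010
Split: l1_idx=1, l2_idx=3, offset=2

Answer: L1[1]=1 -> L2[1][3]=19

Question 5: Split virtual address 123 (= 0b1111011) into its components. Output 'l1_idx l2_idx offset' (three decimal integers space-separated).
vaddr = 123 = 0b1111011
  top 2 bits -> l1_idx = 3
  next 2 bits -> l2_idx = 3
  bottom 3 bits -> offset = 3

Answer: 3 3 3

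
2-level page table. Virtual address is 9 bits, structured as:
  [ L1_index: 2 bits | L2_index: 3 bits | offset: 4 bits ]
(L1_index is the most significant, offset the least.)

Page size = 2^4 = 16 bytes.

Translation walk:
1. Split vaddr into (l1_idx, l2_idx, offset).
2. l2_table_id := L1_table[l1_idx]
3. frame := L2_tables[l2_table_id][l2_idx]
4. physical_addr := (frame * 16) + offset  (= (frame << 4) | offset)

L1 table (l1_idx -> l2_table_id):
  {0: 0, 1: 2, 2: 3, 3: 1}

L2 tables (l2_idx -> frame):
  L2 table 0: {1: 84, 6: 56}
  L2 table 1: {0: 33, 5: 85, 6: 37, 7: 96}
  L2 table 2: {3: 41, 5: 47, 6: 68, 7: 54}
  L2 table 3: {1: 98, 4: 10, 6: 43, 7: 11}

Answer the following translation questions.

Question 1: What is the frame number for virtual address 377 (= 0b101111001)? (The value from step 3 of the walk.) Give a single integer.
Answer: 11

Derivation:
vaddr = 377: l1_idx=2, l2_idx=7
L1[2] = 3; L2[3][7] = 11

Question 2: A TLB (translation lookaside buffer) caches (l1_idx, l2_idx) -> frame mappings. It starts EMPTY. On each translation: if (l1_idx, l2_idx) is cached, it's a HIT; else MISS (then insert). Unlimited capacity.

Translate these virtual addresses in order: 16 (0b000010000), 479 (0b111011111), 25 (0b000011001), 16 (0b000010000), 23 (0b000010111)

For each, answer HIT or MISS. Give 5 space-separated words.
Answer: MISS MISS HIT HIT HIT

Derivation:
vaddr=16: (0,1) not in TLB -> MISS, insert
vaddr=479: (3,5) not in TLB -> MISS, insert
vaddr=25: (0,1) in TLB -> HIT
vaddr=16: (0,1) in TLB -> HIT
vaddr=23: (0,1) in TLB -> HIT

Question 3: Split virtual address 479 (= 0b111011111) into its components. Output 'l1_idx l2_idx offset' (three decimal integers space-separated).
Answer: 3 5 15

Derivation:
vaddr = 479 = 0b111011111
  top 2 bits -> l1_idx = 3
  next 3 bits -> l2_idx = 5
  bottom 4 bits -> offset = 15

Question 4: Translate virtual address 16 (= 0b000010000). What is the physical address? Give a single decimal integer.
Answer: 1344

Derivation:
vaddr = 16 = 0b000010000
Split: l1_idx=0, l2_idx=1, offset=0
L1[0] = 0
L2[0][1] = 84
paddr = 84 * 16 + 0 = 1344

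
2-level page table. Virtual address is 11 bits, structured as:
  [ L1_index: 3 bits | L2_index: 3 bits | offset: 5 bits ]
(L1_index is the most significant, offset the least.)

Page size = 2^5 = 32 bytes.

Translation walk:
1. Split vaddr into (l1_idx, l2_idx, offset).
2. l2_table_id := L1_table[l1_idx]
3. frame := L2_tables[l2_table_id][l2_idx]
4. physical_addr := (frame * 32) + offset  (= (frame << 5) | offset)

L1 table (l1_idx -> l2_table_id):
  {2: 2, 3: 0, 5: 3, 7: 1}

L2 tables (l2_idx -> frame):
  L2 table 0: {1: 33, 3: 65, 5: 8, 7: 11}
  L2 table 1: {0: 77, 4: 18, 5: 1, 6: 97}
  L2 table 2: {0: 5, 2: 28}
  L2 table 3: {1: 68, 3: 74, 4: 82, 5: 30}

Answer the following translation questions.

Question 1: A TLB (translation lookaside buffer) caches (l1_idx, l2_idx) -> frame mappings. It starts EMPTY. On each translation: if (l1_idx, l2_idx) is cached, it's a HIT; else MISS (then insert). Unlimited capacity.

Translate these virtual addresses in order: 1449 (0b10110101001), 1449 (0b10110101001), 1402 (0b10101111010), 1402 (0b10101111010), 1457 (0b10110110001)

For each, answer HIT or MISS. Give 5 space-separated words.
Answer: MISS HIT MISS HIT HIT

Derivation:
vaddr=1449: (5,5) not in TLB -> MISS, insert
vaddr=1449: (5,5) in TLB -> HIT
vaddr=1402: (5,3) not in TLB -> MISS, insert
vaddr=1402: (5,3) in TLB -> HIT
vaddr=1457: (5,5) in TLB -> HIT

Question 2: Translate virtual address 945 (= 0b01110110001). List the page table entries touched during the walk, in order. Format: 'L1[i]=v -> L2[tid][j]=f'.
vaddr = 945 = 0b01110110001
Split: l1_idx=3, l2_idx=5, offset=17

Answer: L1[3]=0 -> L2[0][5]=8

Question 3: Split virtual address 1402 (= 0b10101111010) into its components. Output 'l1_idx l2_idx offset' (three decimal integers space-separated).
Answer: 5 3 26

Derivation:
vaddr = 1402 = 0b10101111010
  top 3 bits -> l1_idx = 5
  next 3 bits -> l2_idx = 3
  bottom 5 bits -> offset = 26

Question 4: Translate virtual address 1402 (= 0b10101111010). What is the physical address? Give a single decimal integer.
Answer: 2394

Derivation:
vaddr = 1402 = 0b10101111010
Split: l1_idx=5, l2_idx=3, offset=26
L1[5] = 3
L2[3][3] = 74
paddr = 74 * 32 + 26 = 2394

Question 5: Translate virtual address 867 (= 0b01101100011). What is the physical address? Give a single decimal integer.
Answer: 2083

Derivation:
vaddr = 867 = 0b01101100011
Split: l1_idx=3, l2_idx=3, offset=3
L1[3] = 0
L2[0][3] = 65
paddr = 65 * 32 + 3 = 2083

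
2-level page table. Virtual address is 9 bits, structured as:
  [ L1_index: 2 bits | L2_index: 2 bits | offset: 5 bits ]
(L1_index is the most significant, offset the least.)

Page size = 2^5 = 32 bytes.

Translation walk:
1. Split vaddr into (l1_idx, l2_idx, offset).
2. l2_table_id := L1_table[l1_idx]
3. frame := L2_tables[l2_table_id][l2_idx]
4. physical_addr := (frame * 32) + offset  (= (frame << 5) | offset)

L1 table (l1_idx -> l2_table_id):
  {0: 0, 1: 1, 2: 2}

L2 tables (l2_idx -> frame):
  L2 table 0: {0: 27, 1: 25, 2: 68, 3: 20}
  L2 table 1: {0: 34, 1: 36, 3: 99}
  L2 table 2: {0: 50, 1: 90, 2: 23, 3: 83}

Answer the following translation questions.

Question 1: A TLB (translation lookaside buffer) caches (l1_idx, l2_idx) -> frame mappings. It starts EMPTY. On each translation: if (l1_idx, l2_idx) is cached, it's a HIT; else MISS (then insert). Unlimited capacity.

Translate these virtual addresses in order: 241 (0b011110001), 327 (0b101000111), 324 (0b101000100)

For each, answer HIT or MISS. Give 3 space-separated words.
vaddr=241: (1,3) not in TLB -> MISS, insert
vaddr=327: (2,2) not in TLB -> MISS, insert
vaddr=324: (2,2) in TLB -> HIT

Answer: MISS MISS HIT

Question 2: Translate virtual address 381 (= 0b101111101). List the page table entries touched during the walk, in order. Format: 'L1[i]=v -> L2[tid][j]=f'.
vaddr = 381 = 0b101111101
Split: l1_idx=2, l2_idx=3, offset=29

Answer: L1[2]=2 -> L2[2][3]=83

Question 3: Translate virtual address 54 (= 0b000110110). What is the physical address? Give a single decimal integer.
vaddr = 54 = 0b000110110
Split: l1_idx=0, l2_idx=1, offset=22
L1[0] = 0
L2[0][1] = 25
paddr = 25 * 32 + 22 = 822

Answer: 822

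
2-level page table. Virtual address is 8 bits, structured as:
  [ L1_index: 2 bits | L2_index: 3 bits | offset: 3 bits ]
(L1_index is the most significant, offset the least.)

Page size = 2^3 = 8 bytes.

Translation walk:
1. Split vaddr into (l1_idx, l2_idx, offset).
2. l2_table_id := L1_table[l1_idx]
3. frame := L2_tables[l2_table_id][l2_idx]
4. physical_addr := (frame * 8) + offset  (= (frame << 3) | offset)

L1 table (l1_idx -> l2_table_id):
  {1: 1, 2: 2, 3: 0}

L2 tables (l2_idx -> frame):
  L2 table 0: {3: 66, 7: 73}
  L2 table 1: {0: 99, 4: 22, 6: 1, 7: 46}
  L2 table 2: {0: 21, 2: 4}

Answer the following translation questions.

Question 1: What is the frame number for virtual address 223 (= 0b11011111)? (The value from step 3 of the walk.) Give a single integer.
vaddr = 223: l1_idx=3, l2_idx=3
L1[3] = 0; L2[0][3] = 66

Answer: 66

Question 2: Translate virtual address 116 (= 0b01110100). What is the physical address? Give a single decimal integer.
Answer: 12

Derivation:
vaddr = 116 = 0b01110100
Split: l1_idx=1, l2_idx=6, offset=4
L1[1] = 1
L2[1][6] = 1
paddr = 1 * 8 + 4 = 12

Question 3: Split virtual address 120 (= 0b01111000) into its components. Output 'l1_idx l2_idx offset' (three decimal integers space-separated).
vaddr = 120 = 0b01111000
  top 2 bits -> l1_idx = 1
  next 3 bits -> l2_idx = 7
  bottom 3 bits -> offset = 0

Answer: 1 7 0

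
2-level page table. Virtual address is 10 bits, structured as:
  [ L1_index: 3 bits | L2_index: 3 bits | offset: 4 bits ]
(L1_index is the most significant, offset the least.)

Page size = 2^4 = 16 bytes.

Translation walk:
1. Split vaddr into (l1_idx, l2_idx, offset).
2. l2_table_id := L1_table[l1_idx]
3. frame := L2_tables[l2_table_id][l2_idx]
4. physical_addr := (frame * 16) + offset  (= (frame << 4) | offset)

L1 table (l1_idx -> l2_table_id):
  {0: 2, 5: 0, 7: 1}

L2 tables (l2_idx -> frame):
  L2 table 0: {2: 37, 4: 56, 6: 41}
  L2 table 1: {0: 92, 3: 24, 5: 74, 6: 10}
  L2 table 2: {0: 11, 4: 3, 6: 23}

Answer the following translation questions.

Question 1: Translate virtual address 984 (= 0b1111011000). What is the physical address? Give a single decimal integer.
Answer: 1192

Derivation:
vaddr = 984 = 0b1111011000
Split: l1_idx=7, l2_idx=5, offset=8
L1[7] = 1
L2[1][5] = 74
paddr = 74 * 16 + 8 = 1192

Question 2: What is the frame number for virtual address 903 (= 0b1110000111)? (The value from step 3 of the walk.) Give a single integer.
vaddr = 903: l1_idx=7, l2_idx=0
L1[7] = 1; L2[1][0] = 92

Answer: 92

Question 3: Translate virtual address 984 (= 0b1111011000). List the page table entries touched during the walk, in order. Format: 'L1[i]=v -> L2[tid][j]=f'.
vaddr = 984 = 0b1111011000
Split: l1_idx=7, l2_idx=5, offset=8

Answer: L1[7]=1 -> L2[1][5]=74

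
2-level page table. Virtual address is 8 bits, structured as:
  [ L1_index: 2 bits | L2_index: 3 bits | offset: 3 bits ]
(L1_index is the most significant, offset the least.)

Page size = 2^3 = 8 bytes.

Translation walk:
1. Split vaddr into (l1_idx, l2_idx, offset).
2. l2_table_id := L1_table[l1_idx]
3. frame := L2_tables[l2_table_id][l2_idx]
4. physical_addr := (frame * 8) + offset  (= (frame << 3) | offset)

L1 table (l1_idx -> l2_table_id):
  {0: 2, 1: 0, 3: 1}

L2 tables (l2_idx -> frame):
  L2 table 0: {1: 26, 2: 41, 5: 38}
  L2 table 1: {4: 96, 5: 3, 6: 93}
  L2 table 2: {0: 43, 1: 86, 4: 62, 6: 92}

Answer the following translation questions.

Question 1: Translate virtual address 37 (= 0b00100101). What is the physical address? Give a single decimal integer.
vaddr = 37 = 0b00100101
Split: l1_idx=0, l2_idx=4, offset=5
L1[0] = 2
L2[2][4] = 62
paddr = 62 * 8 + 5 = 501

Answer: 501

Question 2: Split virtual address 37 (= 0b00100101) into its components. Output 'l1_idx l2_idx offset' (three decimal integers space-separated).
Answer: 0 4 5

Derivation:
vaddr = 37 = 0b00100101
  top 2 bits -> l1_idx = 0
  next 3 bits -> l2_idx = 4
  bottom 3 bits -> offset = 5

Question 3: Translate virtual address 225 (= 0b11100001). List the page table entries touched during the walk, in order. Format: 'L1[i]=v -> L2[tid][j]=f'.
vaddr = 225 = 0b11100001
Split: l1_idx=3, l2_idx=4, offset=1

Answer: L1[3]=1 -> L2[1][4]=96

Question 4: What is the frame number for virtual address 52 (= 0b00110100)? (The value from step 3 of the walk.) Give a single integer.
vaddr = 52: l1_idx=0, l2_idx=6
L1[0] = 2; L2[2][6] = 92

Answer: 92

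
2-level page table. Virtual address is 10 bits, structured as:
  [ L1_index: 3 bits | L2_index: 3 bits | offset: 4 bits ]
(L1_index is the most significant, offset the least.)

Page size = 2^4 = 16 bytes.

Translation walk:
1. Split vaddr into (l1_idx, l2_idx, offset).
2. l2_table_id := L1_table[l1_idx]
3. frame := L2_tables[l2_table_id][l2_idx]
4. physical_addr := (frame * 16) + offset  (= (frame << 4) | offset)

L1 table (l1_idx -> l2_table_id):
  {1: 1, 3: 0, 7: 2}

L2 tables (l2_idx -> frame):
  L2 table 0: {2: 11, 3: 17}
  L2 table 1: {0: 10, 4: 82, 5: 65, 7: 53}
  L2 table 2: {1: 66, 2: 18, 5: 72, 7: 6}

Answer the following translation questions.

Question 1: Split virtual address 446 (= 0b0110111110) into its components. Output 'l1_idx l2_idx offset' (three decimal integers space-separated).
Answer: 3 3 14

Derivation:
vaddr = 446 = 0b0110111110
  top 3 bits -> l1_idx = 3
  next 3 bits -> l2_idx = 3
  bottom 4 bits -> offset = 14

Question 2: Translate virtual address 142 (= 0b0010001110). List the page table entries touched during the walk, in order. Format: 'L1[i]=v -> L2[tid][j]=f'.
vaddr = 142 = 0b0010001110
Split: l1_idx=1, l2_idx=0, offset=14

Answer: L1[1]=1 -> L2[1][0]=10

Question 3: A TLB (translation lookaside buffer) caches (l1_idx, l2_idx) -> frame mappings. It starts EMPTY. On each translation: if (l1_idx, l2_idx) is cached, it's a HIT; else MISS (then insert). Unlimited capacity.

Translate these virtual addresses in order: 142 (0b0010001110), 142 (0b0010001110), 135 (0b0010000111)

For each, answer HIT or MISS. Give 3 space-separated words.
Answer: MISS HIT HIT

Derivation:
vaddr=142: (1,0) not in TLB -> MISS, insert
vaddr=142: (1,0) in TLB -> HIT
vaddr=135: (1,0) in TLB -> HIT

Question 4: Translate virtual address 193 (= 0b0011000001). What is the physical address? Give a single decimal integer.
vaddr = 193 = 0b0011000001
Split: l1_idx=1, l2_idx=4, offset=1
L1[1] = 1
L2[1][4] = 82
paddr = 82 * 16 + 1 = 1313

Answer: 1313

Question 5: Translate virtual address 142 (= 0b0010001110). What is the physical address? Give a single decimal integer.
Answer: 174

Derivation:
vaddr = 142 = 0b0010001110
Split: l1_idx=1, l2_idx=0, offset=14
L1[1] = 1
L2[1][0] = 10
paddr = 10 * 16 + 14 = 174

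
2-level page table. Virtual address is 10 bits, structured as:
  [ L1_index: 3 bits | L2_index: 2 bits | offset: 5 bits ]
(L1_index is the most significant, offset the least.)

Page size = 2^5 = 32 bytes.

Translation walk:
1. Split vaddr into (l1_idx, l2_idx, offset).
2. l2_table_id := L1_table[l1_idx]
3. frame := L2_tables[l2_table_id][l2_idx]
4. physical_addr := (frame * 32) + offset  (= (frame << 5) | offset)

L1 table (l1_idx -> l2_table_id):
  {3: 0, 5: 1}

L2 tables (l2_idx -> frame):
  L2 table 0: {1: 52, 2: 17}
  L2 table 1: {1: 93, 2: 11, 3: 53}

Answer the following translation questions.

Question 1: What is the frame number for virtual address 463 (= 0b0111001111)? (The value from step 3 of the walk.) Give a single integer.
Answer: 17

Derivation:
vaddr = 463: l1_idx=3, l2_idx=2
L1[3] = 0; L2[0][2] = 17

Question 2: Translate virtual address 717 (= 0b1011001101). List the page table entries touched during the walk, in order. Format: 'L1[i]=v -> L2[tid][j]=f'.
Answer: L1[5]=1 -> L2[1][2]=11

Derivation:
vaddr = 717 = 0b1011001101
Split: l1_idx=5, l2_idx=2, offset=13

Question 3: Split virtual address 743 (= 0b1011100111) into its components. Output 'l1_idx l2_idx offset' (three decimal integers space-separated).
Answer: 5 3 7

Derivation:
vaddr = 743 = 0b1011100111
  top 3 bits -> l1_idx = 5
  next 2 bits -> l2_idx = 3
  bottom 5 bits -> offset = 7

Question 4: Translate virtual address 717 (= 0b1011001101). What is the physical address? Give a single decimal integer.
Answer: 365

Derivation:
vaddr = 717 = 0b1011001101
Split: l1_idx=5, l2_idx=2, offset=13
L1[5] = 1
L2[1][2] = 11
paddr = 11 * 32 + 13 = 365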